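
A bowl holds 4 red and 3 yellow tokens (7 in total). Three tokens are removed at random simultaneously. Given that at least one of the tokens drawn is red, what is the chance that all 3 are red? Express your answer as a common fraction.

P(all 3 red) = C(4,3)/C(7,3) = 4/35; P(at least one red) = 1 − C(3,3)/C(7,3) = 34/35.
Since 'all 3 red' ⊆ 'at least one red', P(all 3 | at least one) = 4/35 / 34/35 = 2/17 ≈ 0.1176.

2/17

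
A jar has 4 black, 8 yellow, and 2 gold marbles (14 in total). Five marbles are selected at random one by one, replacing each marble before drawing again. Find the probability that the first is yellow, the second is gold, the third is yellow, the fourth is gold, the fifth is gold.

Multiply the conditional probability of each draw in order, with replacement (the composition resets each draw).
P = (8/14) · (2/14) · (8/14) · (2/14) · (2/14) = 16/16807 ≈ 0.0010.

16/16807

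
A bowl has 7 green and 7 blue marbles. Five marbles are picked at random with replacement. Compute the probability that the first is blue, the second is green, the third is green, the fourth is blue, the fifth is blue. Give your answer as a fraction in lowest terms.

1/32

Multiply the conditional probability of each draw in order, with replacement (the composition resets each draw).
P = (7/14) · (7/14) · (7/14) · (7/14) · (7/14) = 1/32 ≈ 0.0312.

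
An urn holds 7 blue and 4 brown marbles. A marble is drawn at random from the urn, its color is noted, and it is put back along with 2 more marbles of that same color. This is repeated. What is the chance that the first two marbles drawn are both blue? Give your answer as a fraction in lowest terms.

63/143

After a blue draw the urn holds 9 blue out of 13.
P = (7/11)·(9/13) = 63/143 ≈ 0.4406.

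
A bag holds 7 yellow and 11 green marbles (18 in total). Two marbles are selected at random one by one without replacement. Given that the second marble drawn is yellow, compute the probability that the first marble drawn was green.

11/17

P(first=green and the second marble drawn is yellow) = (11/18)·(7/17) = 77/306.
P(the second marble drawn is yellow) = Σ over first color = 7/51 + 77/306 = 7/18.
By Bayes, P(first=green | the second marble drawn is yellow) = 77/306 / 7/18 = 11/17 ≈ 0.6471.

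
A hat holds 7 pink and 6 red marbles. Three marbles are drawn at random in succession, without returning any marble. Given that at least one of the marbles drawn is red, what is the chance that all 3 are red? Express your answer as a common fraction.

P(all 3 red) = C(6,3)/C(13,3) = 10/143; P(at least one red) = 1 − C(7,3)/C(13,3) = 251/286.
Since 'all 3 red' ⊆ 'at least one red', P(all 3 | at least one) = 10/143 / 251/286 = 20/251 ≈ 0.0797.

20/251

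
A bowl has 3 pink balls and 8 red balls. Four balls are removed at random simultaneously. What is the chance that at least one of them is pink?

26/33

Use the complement: P(at least one pink) = 1 − P(no pink).
P(none) = C(8,4)/C(11,4) = 70/330.
So P = 1 − 70/330 = 26/33 ≈ 0.7879.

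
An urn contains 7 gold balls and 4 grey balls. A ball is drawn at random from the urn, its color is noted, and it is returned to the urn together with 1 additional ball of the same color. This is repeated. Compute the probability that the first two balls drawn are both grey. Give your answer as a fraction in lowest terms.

5/33

After a grey draw the urn holds 5 grey out of 12.
P = (4/11)·(5/12) = 5/33 ≈ 0.1515.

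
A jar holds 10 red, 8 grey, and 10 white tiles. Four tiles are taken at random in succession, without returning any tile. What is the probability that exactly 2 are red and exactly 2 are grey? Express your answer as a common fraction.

Unordered draws without replacement: count favorable combinations over C(28,4).
Favorable = C(10,2) · C(8,2) · C(10,0) = 1260; total = C(28,4) = 20475.
P = 1260/20475 = 4/65 ≈ 0.0615.

4/65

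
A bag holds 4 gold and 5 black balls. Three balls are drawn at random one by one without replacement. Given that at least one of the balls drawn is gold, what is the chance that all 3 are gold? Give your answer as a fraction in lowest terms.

P(all 3 gold) = C(4,3)/C(9,3) = 1/21; P(at least one gold) = 1 − C(5,3)/C(9,3) = 37/42.
Since 'all 3 gold' ⊆ 'at least one gold', P(all 3 | at least one) = 1/21 / 37/42 = 2/37 ≈ 0.0541.

2/37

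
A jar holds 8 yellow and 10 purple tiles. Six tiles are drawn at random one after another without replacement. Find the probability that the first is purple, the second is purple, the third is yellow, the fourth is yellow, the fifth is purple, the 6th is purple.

14/663

Multiply the conditional probability of each draw in order, without replacement, so each draw removes one from its color and from the total.
P = (10/18) · (9/17) · (8/16) · (7/15) · (8/14) · (7/13) = 14/663 ≈ 0.0211.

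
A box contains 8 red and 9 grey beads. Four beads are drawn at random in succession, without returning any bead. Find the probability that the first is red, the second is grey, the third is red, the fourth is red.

Multiply the conditional probability of each draw in order, without replacement, so each draw removes one from its color and from the total.
P = (8/17) · (9/16) · (7/15) · (6/14) = 9/170 ≈ 0.0529.

9/170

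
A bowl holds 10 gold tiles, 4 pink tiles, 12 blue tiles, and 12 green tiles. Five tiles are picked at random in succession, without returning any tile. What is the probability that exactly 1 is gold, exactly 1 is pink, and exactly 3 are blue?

Unordered draws without replacement: count favorable combinations over C(38,5).
Favorable = C(10,1) · C(4,1) · C(12,3) · C(12,0) = 8800; total = C(38,5) = 501942.
P = 8800/501942 = 4400/250971 ≈ 0.0175.

4400/250971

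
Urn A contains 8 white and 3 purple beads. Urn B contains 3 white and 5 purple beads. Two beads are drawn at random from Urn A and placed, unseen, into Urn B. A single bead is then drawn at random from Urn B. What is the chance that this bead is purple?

61/110

Condition on how many of the transferred beads are purple (from Urn A: 3 purple of 11; then Urn B has 10 total).
  0 purple: C(3,0)C(8,2)/C(11,2) = 28/55; then P = 5/10
  1 purple: C(3,1)C(8,1)/C(11,2) = 24/55; then P = 6/10
  2 purple: C(3,2)C(8,0)/C(11,2) = 3/55; then P = 7/10
P(purple from Urn B) = 61/110 ≈ 0.5545.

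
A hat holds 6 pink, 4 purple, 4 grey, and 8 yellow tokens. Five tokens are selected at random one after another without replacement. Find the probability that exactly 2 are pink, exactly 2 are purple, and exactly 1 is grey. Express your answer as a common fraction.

Unordered draws without replacement: count favorable combinations over C(22,5).
Favorable = C(6,2) · C(4,2) · C(4,1) · C(8,0) = 360; total = C(22,5) = 26334.
P = 360/26334 = 20/1463 ≈ 0.0137.

20/1463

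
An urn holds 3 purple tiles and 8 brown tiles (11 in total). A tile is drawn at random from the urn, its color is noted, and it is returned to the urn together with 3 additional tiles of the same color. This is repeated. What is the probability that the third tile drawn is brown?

8/11

Sum over the four possibilities for the first two draws (brown/not-brown each), tracking how the brown count and total change by +3 per draw.
P(third is brown) = 8/11 ≈ 0.7273. (In a Pólya urn every draw has the same marginal probability 8/11.)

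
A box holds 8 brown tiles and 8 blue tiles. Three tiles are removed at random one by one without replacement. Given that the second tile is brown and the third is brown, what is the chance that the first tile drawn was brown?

3/7

P(first=brown and the second tile is brown and the third is brown) = (8/16)·(7/15)·(6/14) = 1/10.
P(E) = Σ over first color = 1/10 + 2/15 = 7/30.
By Bayes, P(first=brown | E) = 1/10 / 7/30 = 3/7 ≈ 0.4286.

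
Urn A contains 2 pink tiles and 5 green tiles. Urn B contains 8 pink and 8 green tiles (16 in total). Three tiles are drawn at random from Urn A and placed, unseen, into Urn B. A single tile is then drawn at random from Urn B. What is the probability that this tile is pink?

Condition on how many of the transferred tiles are pink (from Urn A: 2 pink of 7; then Urn B has 19 total).
  0 pink: C(2,0)C(5,3)/C(7,3) = 2/7; then P = 8/19
  1 pink: C(2,1)C(5,2)/C(7,3) = 4/7; then P = 9/19
  2 pink: C(2,2)C(5,1)/C(7,3) = 1/7; then P = 10/19
P(pink from Urn B) = 62/133 ≈ 0.4662.

62/133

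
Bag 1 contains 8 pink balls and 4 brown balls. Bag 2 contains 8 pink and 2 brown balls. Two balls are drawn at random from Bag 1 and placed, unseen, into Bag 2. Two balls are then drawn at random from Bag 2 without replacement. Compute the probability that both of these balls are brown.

40/1089

Condition on how many of the transferred balls are brown (from Bag 1: 4 brown of 12; then Bag 2 has 12 total).
  0 brown: C(4,0)C(8,2)/C(12,2) = 14/33; then P = C(2,2)/C(12,2) = 1/66
  1 brown: C(4,1)C(8,1)/C(12,2) = 16/33; then P = C(3,2)/C(12,2) = 1/22
  2 brown: C(4,2)C(8,0)/C(12,2) = 1/11; then P = C(4,2)/C(12,2) = 1/11
P(both brown) = 40/1089 ≈ 0.0367.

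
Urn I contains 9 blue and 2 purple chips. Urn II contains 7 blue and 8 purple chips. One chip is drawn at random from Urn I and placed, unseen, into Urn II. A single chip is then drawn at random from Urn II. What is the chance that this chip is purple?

Condition on how many of the transferred chips are purple (from Urn I: 2 purple of 11; then Urn II has 16 total).
  0 purple: C(2,0)C(9,1)/C(11,1) = 9/11; then P = 8/16
  1 purple: C(2,1)C(9,0)/C(11,1) = 2/11; then P = 9/16
P(purple from Urn II) = 45/88 ≈ 0.5114.

45/88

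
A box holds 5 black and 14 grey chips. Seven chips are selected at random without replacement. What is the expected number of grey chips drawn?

98/19

By linearity of expectation, E[X] = Σ P(draw i is grey); by symmetry each draw (even without replacement) has P(grey) = 14/19.
E[X] = 7 · 14/19 = 98/19 ≈ 5.1579.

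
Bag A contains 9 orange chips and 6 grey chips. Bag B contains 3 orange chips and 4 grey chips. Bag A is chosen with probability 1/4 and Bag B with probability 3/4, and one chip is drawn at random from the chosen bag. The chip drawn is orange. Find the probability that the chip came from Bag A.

P(orange | Bag A) = 3/5; P(orange | Bag B) = 3/7.
P(orange) = 1/4·3/5 + 3/4·3/7 = 33/70.
By Bayes' rule, P(Bag A | orange) = 3/20 / 33/70 = 7/22 ≈ 0.3182.

7/22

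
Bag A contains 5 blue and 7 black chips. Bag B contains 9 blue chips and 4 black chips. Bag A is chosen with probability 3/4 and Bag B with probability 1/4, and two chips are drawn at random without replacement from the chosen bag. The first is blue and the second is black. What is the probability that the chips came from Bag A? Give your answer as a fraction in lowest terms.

P(E | Bag A) = 35/132; P(E | Bag B) = 3/13.
P(E) = 3/4·35/132 + 1/4·3/13 = 587/2288.
By Bayes' rule, P(Bag A | E) = 35/176 / 587/2288 = 455/587 ≈ 0.7751.

455/587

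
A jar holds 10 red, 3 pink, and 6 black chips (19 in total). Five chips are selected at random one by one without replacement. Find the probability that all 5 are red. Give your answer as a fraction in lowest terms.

7/323

Unordered draws without replacement: count favorable combinations over C(19,5).
Favorable = C(10,5) · C(3,0) · C(6,0) = 252; total = C(19,5) = 11628.
P = 252/11628 = 7/323 ≈ 0.0217.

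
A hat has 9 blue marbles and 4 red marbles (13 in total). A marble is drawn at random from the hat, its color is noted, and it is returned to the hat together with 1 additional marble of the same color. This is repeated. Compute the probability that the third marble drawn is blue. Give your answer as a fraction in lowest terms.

Sum over the four possibilities for the first two draws (blue/not-blue each), tracking how the blue count and total change by +1 per draw.
P(third is blue) = 9/13 ≈ 0.6923. (In a Pólya urn every draw has the same marginal probability 9/13.)

9/13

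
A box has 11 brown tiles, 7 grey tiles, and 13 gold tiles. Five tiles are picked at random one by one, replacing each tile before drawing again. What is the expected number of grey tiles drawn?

35/31

By linearity of expectation, E[X] = Σ P(draw i is grey); each independent draw has P(grey) = 7/31.
E[X] = 5 · 7/31 = 35/31 ≈ 1.1290.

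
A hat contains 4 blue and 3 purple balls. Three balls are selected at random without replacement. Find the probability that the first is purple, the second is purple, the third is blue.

Multiply the conditional probability of each draw in order, without replacement, so each draw removes one from its color and from the total.
P = (3/7) · (2/6) · (4/5) = 4/35 ≈ 0.1143.

4/35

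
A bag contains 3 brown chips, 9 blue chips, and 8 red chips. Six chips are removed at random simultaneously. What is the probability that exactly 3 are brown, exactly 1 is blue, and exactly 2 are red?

21/3230

Unordered draws without replacement: count favorable combinations over C(20,6).
Favorable = C(3,3) · C(9,1) · C(8,2) = 252; total = C(20,6) = 38760.
P = 252/38760 = 21/3230 ≈ 0.0065.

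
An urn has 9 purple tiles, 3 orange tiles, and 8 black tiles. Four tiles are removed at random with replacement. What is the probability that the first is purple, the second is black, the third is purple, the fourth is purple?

Multiply the conditional probability of each draw in order, with replacement (the composition resets each draw).
P = (9/20) · (8/20) · (9/20) · (9/20) = 729/20000 ≈ 0.0365.

729/20000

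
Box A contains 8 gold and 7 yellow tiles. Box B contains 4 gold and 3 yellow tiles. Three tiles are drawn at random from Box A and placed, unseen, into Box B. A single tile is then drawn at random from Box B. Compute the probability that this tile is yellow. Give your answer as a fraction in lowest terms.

Condition on how many of the transferred tiles are yellow (from Box A: 7 yellow of 15; then Box B has 10 total).
  0 yellow: C(7,0)C(8,3)/C(15,3) = 8/65; then P = 3/10
  1 yellow: C(7,1)C(8,2)/C(15,3) = 28/65; then P = 4/10
  2 yellow: C(7,2)C(8,1)/C(15,3) = 24/65; then P = 5/10
  3 yellow: C(7,3)C(8,0)/C(15,3) = 1/13; then P = 6/10
P(yellow from Box B) = 11/25 ≈ 0.4400.

11/25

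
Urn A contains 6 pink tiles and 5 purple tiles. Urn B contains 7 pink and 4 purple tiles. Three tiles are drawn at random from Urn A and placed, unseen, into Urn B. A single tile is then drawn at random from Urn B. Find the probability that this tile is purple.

Condition on how many of the transferred tiles are purple (from Urn A: 5 purple of 11; then Urn B has 14 total).
  0 purple: C(5,0)C(6,3)/C(11,3) = 4/33; then P = 4/14
  1 purple: C(5,1)C(6,2)/C(11,3) = 5/11; then P = 5/14
  2 purple: C(5,2)C(6,1)/C(11,3) = 4/11; then P = 6/14
  3 purple: C(5,3)C(6,0)/C(11,3) = 2/33; then P = 7/14
P(purple from Urn B) = 59/154 ≈ 0.3831.

59/154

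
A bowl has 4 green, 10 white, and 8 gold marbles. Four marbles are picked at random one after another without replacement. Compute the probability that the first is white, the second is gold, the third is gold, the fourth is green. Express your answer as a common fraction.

Multiply the conditional probability of each draw in order, without replacement, so each draw removes one from its color and from the total.
P = (10/22) · (8/21) · (7/20) · (4/19) = 8/627 ≈ 0.0128.

8/627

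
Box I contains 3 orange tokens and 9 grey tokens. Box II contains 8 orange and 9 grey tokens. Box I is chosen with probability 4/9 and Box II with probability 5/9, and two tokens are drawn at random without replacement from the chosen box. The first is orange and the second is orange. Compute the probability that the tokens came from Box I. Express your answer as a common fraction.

68/453

P(E | Box I) = 1/22; P(E | Box II) = 7/34.
P(E) = 4/9·1/22 + 5/9·7/34 = 151/1122.
By Bayes' rule, P(Box I | E) = 2/99 / 151/1122 = 68/453 ≈ 0.1501.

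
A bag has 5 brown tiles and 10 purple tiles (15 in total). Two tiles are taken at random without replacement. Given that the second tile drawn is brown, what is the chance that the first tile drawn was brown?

P(first=brown and the second tile drawn is brown) = (5/15)·(4/14) = 2/21.
P(the second tile drawn is brown) = Σ over first color = 2/21 + 5/21 = 1/3.
By Bayes, P(first=brown | the second tile drawn is brown) = 2/21 / 1/3 = 2/7 ≈ 0.2857.

2/7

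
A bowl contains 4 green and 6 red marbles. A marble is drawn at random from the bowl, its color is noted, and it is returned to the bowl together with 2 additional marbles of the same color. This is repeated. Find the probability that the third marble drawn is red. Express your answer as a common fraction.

3/5

Sum over the four possibilities for the first two draws (red/not-red each), tracking how the red count and total change by +2 per draw.
P(third is red) = 3/5 ≈ 0.6000. (In a Pólya urn every draw has the same marginal probability 6/10.)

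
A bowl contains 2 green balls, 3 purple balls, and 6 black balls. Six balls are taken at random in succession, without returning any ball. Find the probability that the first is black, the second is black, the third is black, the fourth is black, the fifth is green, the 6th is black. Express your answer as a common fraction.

1/231

Multiply the conditional probability of each draw in order, without replacement, so each draw removes one from its color and from the total.
P = (6/11) · (5/10) · (4/9) · (3/8) · (2/7) · (2/6) = 1/231 ≈ 0.0043.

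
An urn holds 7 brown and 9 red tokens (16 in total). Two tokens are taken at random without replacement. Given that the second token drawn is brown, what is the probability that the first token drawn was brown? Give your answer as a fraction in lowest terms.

P(first=brown and the second token drawn is brown) = (7/16)·(6/15) = 7/40.
P(the second token drawn is brown) = Σ over first color = 7/40 + 21/80 = 7/16.
By Bayes, P(first=brown | the second token drawn is brown) = 7/40 / 7/16 = 2/5 ≈ 0.4000.

2/5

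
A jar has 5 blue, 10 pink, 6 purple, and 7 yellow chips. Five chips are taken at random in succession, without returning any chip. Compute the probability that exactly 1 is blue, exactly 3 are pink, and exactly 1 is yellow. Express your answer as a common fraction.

Unordered draws without replacement: count favorable combinations over C(28,5).
Favorable = C(5,1) · C(10,3) · C(6,0) · C(7,1) = 4200; total = C(28,5) = 98280.
P = 4200/98280 = 5/117 ≈ 0.0427.

5/117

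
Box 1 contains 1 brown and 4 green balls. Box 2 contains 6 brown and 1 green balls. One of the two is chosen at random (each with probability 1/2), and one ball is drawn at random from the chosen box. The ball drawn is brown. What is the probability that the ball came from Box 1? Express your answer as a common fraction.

7/37

P(brown | Box 1) = 1/5; P(brown | Box 2) = 6/7.
P(brown) = 1/2·1/5 + 1/2·6/7 = 37/70.
By Bayes' rule, P(Box 1 | brown) = 1/10 / 37/70 = 7/37 ≈ 0.1892.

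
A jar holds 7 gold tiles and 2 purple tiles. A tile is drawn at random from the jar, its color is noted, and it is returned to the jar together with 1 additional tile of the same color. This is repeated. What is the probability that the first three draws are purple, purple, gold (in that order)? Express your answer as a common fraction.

7/165

Track the composition after each reinforcement of +1.
P = (2/9) · (3/10) · (7/11) = 7/165 ≈ 0.0424.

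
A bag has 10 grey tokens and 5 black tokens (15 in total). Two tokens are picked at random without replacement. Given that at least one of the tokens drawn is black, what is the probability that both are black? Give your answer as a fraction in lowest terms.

1/6

P(both black) = C(5,2)/C(15,2) = 2/21; P(at least one black) = 1 − C(10,2)/C(15,2) = 4/7.
Since 'both black' ⊆ 'at least one black', P(both | at least one) = 2/21 / 4/7 = 1/6 ≈ 0.1667.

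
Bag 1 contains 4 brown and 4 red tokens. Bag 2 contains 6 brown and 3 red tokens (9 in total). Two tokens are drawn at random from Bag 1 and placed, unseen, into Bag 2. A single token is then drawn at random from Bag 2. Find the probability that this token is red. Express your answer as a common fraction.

Condition on how many of the transferred tokens are red (from Bag 1: 4 red of 8; then Bag 2 has 11 total).
  0 red: C(4,0)C(4,2)/C(8,2) = 3/14; then P = 3/11
  1 red: C(4,1)C(4,1)/C(8,2) = 4/7; then P = 4/11
  2 red: C(4,2)C(4,0)/C(8,2) = 3/14; then P = 5/11
P(red from Bag 2) = 4/11 ≈ 0.3636.

4/11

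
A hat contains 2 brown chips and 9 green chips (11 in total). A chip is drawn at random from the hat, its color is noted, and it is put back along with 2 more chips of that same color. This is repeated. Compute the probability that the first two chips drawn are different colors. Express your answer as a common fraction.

36/143

Either green then brown, or brown then green; after the first draw the total is 13.
P = (9/11)·(2/13) + (2/11)·(9/13) = 36/143 ≈ 0.2517.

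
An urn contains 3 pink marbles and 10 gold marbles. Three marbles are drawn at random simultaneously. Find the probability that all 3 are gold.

60/143

Unordered draws without replacement: count favorable combinations over C(13,3).
Favorable = C(3,0) · C(10,3) = 120; total = C(13,3) = 286.
P = 120/286 = 60/143 ≈ 0.4196.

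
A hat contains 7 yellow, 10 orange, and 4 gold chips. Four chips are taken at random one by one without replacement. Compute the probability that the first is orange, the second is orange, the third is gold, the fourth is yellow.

Multiply the conditional probability of each draw in order, without replacement, so each draw removes one from its color and from the total.
P = (10/21) · (9/20) · (4/19) · (7/18) = 1/57 ≈ 0.0175.

1/57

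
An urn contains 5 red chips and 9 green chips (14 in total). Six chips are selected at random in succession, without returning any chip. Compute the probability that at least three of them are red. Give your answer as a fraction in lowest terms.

49/143

Sum the hypergeometric tail for j = 3,…,5 red chips.
Favorable = C(5,3)·C(9,3) + C(5,4)·C(9,2) + C(5,5)·C(9,1) = 1029; total = C(14,6) = 3003.
P = 1029/3003 = 49/143 ≈ 0.3427.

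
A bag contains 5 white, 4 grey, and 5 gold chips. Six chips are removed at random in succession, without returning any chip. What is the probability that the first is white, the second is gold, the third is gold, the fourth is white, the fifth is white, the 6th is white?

10/9009

Multiply the conditional probability of each draw in order, without replacement, so each draw removes one from its color and from the total.
P = (5/14) · (5/13) · (4/12) · (4/11) · (3/10) · (2/9) = 10/9009 ≈ 0.0011.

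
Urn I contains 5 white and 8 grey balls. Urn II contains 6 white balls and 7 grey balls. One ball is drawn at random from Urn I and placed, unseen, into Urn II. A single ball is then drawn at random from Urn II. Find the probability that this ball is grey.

99/182

Condition on how many of the transferred balls are grey (from Urn I: 8 grey of 13; then Urn II has 14 total).
  0 grey: C(8,0)C(5,1)/C(13,1) = 5/13; then P = 7/14
  1 grey: C(8,1)C(5,0)/C(13,1) = 8/13; then P = 8/14
P(grey from Urn II) = 99/182 ≈ 0.5440.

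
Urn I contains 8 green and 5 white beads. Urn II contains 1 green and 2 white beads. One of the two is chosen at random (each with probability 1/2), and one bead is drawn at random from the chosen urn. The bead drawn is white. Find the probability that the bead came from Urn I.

15/41

P(white | Urn I) = 5/13; P(white | Urn II) = 2/3.
P(white) = 1/2·5/13 + 1/2·2/3 = 41/78.
By Bayes' rule, P(Urn I | white) = 5/26 / 41/78 = 15/41 ≈ 0.3659.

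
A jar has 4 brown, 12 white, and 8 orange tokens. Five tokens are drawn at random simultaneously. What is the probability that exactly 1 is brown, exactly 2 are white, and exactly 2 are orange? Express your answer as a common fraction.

4/23

Unordered draws without replacement: count favorable combinations over C(24,5).
Favorable = C(4,1) · C(12,2) · C(8,2) = 7392; total = C(24,5) = 42504.
P = 7392/42504 = 4/23 ≈ 0.1739.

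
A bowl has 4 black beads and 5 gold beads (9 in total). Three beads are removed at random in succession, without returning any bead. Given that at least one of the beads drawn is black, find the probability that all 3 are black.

2/37

P(all 3 black) = C(4,3)/C(9,3) = 1/21; P(at least one black) = 1 − C(5,3)/C(9,3) = 37/42.
Since 'all 3 black' ⊆ 'at least one black', P(all 3 | at least one) = 1/21 / 37/42 = 2/37 ≈ 0.0541.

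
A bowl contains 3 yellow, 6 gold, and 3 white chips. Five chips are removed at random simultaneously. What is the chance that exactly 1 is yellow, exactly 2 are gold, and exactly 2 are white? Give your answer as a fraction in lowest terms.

Unordered draws without replacement: count favorable combinations over C(12,5).
Favorable = C(3,1) · C(6,2) · C(3,2) = 135; total = C(12,5) = 792.
P = 135/792 = 15/88 ≈ 0.1705.

15/88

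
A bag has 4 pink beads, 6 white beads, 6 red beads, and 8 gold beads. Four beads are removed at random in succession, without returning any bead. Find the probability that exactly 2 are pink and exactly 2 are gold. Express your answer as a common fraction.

Unordered draws without replacement: count favorable combinations over C(24,4).
Favorable = C(4,2) · C(6,0) · C(6,0) · C(8,2) = 168; total = C(24,4) = 10626.
P = 168/10626 = 4/253 ≈ 0.0158.

4/253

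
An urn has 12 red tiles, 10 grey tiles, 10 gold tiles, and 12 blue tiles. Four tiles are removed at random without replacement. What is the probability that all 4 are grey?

Unordered draws without replacement: count favorable combinations over C(44,4).
Favorable = C(12,0) · C(10,4) · C(10,0) · C(12,0) = 210; total = C(44,4) = 135751.
P = 210/135751 = 30/19393 ≈ 0.0015.

30/19393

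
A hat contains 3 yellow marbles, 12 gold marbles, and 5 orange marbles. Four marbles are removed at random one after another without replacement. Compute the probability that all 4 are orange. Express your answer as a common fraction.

Unordered draws without replacement: count favorable combinations over C(20,4).
Favorable = C(3,0) · C(12,0) · C(5,4) = 5; total = C(20,4) = 4845.
P = 5/4845 = 1/969 ≈ 0.0010.

1/969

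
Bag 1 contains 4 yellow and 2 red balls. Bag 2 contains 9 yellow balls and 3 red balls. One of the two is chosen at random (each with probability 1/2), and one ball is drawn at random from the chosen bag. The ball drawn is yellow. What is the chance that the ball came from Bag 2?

P(yellow | Bag 1) = 2/3; P(yellow | Bag 2) = 3/4.
P(yellow) = 1/2·2/3 + 1/2·3/4 = 17/24.
By Bayes' rule, P(Bag 2 | yellow) = 3/8 / 17/24 = 9/17 ≈ 0.5294.

9/17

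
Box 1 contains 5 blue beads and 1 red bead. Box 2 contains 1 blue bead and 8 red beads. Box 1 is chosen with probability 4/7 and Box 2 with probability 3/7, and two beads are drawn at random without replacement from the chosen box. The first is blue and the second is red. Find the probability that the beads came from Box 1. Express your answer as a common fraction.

2/3

P(E | Box 1) = 1/6; P(E | Box 2) = 1/9.
P(E) = 4/7·1/6 + 3/7·1/9 = 1/7.
By Bayes' rule, P(Box 1 | E) = 2/21 / 1/7 = 2/3 ≈ 0.6667.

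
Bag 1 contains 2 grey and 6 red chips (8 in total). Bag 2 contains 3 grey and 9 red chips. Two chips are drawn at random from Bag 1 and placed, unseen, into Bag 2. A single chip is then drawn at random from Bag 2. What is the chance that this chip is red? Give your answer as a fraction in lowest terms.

Condition on how many of the transferred chips are red (from Bag 1: 6 red of 8; then Bag 2 has 14 total).
  0 red: C(6,0)C(2,2)/C(8,2) = 1/28; then P = 9/14
  1 red: C(6,1)C(2,1)/C(8,2) = 3/7; then P = 10/14
  2 red: C(6,2)C(2,0)/C(8,2) = 15/28; then P = 11/14
P(red from Bag 2) = 3/4 ≈ 0.7500.

3/4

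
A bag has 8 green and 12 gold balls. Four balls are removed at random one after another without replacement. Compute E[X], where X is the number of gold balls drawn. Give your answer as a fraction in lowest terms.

By linearity of expectation, E[X] = Σ P(draw i is gold); by symmetry each draw (even without replacement) has P(gold) = 12/20.
E[X] = 4 · 12/20 = 12/5 ≈ 2.4000.

12/5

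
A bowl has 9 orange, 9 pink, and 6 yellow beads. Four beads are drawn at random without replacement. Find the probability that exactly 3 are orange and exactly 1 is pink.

Unordered draws without replacement: count favorable combinations over C(24,4).
Favorable = C(9,3) · C(9,1) · C(6,0) = 756; total = C(24,4) = 10626.
P = 756/10626 = 18/253 ≈ 0.0711.

18/253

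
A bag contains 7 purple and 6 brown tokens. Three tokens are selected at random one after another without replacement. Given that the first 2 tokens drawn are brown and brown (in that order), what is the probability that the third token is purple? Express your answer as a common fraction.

7/11

After removing 2 brown, the bag has 7 purple out of 11 remaining.
P(third is purple | given) = 7/11 ≈ 0.6364.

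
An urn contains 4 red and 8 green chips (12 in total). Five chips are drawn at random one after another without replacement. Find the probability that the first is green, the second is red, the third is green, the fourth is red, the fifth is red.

Multiply the conditional probability of each draw in order, without replacement, so each draw removes one from its color and from the total.
P = (8/12) · (4/11) · (7/10) · (3/9) · (2/8) = 7/495 ≈ 0.0141.

7/495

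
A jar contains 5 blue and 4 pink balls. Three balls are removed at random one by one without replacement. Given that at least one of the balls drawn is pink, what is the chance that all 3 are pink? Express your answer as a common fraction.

2/37

P(all 3 pink) = C(4,3)/C(9,3) = 1/21; P(at least one pink) = 1 − C(5,3)/C(9,3) = 37/42.
Since 'all 3 pink' ⊆ 'at least one pink', P(all 3 | at least one) = 1/21 / 37/42 = 2/37 ≈ 0.0541.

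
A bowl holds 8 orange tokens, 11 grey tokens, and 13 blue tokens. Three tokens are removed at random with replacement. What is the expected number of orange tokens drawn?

By linearity of expectation, E[X] = Σ P(draw i is orange); each independent draw has P(orange) = 8/32.
E[X] = 3 · 8/32 = 3/4 ≈ 0.7500.

3/4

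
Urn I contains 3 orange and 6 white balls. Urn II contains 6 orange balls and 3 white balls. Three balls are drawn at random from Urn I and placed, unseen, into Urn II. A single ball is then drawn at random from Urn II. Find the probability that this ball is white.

Condition on how many of the transferred balls are white (from Urn I: 6 white of 9; then Urn II has 12 total).
  0 white: C(6,0)C(3,3)/C(9,3) = 1/84; then P = 3/12
  1 white: C(6,1)C(3,2)/C(9,3) = 3/14; then P = 4/12
  2 white: C(6,2)C(3,1)/C(9,3) = 15/28; then P = 5/12
  3 white: C(6,3)C(3,0)/C(9,3) = 5/21; then P = 6/12
P(white from Urn II) = 5/12 ≈ 0.4167.

5/12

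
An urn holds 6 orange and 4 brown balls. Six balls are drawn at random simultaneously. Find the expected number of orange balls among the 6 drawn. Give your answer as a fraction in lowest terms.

By linearity of expectation, E[X] = Σ P(draw i is orange); by symmetry each draw (even without replacement) has P(orange) = 6/10.
E[X] = 6 · 6/10 = 18/5 ≈ 3.6000.

18/5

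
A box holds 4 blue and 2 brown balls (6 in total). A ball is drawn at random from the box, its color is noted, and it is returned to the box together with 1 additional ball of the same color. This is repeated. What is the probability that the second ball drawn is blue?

Condition on the first draw. If first is blue (prob 4/6), second-blue has prob (5)/(7); if not (prob 2/6), it has prob 4/(7).
P = (4/6)·(5/7) + (2/6)·(4/7) = 2/3 ≈ 0.6667.

2/3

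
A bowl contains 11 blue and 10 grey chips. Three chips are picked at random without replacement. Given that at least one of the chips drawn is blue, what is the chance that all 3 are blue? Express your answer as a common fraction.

P(all 3 blue) = C(11,3)/C(21,3) = 33/266; P(at least one blue) = 1 − C(10,3)/C(21,3) = 121/133.
Since 'all 3 blue' ⊆ 'at least one blue', P(all 3 | at least one) = 33/266 / 121/133 = 3/22 ≈ 0.1364.

3/22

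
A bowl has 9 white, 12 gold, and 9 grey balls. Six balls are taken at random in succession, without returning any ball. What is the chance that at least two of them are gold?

4499/5655

Sum the hypergeometric tail for j = 2,…,6 gold balls.
Favorable = C(12,2)·C(18,4) + C(12,3)·C(18,3) + C(12,4)·C(18,2) + C(12,5)·C(18,1) + C(12,6)·C(18,0) = 472395; total = C(30,6) = 593775.
P = 472395/593775 = 4499/5655 ≈ 0.7956.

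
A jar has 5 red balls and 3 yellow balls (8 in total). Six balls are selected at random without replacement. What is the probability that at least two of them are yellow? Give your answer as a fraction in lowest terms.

25/28

Sum the hypergeometric tail for j = 2,…,3 yellow balls.
Favorable = C(3,2)·C(5,4) + C(3,3)·C(5,3) = 25; total = C(8,6) = 28.
P = 25/28 = 25/28 ≈ 0.8929.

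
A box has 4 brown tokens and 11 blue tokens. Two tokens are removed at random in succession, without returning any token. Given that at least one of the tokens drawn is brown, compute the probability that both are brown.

P(both brown) = C(4,2)/C(15,2) = 2/35; P(at least one brown) = 1 − C(11,2)/C(15,2) = 10/21.
Since 'both brown' ⊆ 'at least one brown', P(both | at least one) = 2/35 / 10/21 = 3/25 ≈ 0.1200.

3/25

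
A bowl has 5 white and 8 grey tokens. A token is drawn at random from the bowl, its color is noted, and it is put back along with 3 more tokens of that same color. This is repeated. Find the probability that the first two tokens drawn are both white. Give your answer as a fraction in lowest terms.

After a white draw the bowl holds 8 white out of 16.
P = (5/13)·(8/16) = 5/26 ≈ 0.1923.

5/26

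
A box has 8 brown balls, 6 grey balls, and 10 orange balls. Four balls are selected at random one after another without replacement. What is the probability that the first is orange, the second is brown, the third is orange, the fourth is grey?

30/1771

Multiply the conditional probability of each draw in order, without replacement, so each draw removes one from its color and from the total.
P = (10/24) · (8/23) · (9/22) · (6/21) = 30/1771 ≈ 0.0169.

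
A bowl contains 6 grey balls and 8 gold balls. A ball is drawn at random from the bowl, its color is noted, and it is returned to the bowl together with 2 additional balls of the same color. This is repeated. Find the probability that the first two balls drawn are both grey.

3/14

After a grey draw the bowl holds 8 grey out of 16.
P = (6/14)·(8/16) = 3/14 ≈ 0.2143.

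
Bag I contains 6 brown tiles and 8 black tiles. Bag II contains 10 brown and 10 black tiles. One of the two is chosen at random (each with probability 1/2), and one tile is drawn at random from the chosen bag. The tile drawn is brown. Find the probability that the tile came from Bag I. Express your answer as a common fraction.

P(brown | Bag I) = 3/7; P(brown | Bag II) = 1/2.
P(brown) = 1/2·3/7 + 1/2·1/2 = 13/28.
By Bayes' rule, P(Bag I | brown) = 3/14 / 13/28 = 6/13 ≈ 0.4615.

6/13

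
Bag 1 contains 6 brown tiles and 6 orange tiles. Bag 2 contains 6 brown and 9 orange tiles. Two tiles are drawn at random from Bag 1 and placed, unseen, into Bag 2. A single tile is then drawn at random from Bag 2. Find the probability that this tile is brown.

Condition on how many of the transferred tiles are brown (from Bag 1: 6 brown of 12; then Bag 2 has 17 total).
  0 brown: C(6,0)C(6,2)/C(12,2) = 5/22; then P = 6/17
  1 brown: C(6,1)C(6,1)/C(12,2) = 6/11; then P = 7/17
  2 brown: C(6,2)C(6,0)/C(12,2) = 5/22; then P = 8/17
P(brown from Bag 2) = 7/17 ≈ 0.4118.

7/17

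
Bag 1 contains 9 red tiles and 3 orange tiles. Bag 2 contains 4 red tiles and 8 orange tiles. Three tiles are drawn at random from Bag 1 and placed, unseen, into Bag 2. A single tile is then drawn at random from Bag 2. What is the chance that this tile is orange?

7/12

Condition on how many of the transferred tiles are orange (from Bag 1: 3 orange of 12; then Bag 2 has 15 total).
  0 orange: C(3,0)C(9,3)/C(12,3) = 21/55; then P = 8/15
  1 orange: C(3,1)C(9,2)/C(12,3) = 27/55; then P = 9/15
  2 orange: C(3,2)C(9,1)/C(12,3) = 27/220; then P = 10/15
  3 orange: C(3,3)C(9,0)/C(12,3) = 1/220; then P = 11/15
P(orange from Bag 2) = 7/12 ≈ 0.5833.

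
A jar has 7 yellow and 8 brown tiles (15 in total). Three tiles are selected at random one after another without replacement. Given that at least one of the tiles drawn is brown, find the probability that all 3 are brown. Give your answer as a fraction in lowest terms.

2/15

P(all 3 brown) = C(8,3)/C(15,3) = 8/65; P(at least one brown) = 1 − C(7,3)/C(15,3) = 12/13.
Since 'all 3 brown' ⊆ 'at least one brown', P(all 3 | at least one) = 8/65 / 12/13 = 2/15 ≈ 0.1333.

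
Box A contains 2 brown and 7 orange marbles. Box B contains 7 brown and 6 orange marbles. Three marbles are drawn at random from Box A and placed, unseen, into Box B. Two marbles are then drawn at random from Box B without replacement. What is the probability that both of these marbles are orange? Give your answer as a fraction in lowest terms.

Condition on how many of the transferred marbles are orange (from Box A: 7 orange of 9; then Box B has 16 total).
  1 orange: C(7,1)C(2,2)/C(9,3) = 1/12; then P = C(7,2)/C(16,2) = 7/40
  2 orange: C(7,2)C(2,1)/C(9,3) = 1/2; then P = C(8,2)/C(16,2) = 7/30
  3 orange: C(7,3)C(2,0)/C(9,3) = 5/12; then P = C(9,2)/C(16,2) = 3/10
P(both orange) = 41/160 ≈ 0.2562.

41/160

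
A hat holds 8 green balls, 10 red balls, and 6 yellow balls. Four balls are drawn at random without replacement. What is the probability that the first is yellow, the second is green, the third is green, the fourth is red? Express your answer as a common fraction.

Multiply the conditional probability of each draw in order, without replacement, so each draw removes one from its color and from the total.
P = (6/24) · (8/23) · (7/22) · (10/21) = 10/759 ≈ 0.0132.

10/759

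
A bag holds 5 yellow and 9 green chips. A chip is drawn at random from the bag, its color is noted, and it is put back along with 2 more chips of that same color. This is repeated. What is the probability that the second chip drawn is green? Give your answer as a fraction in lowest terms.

9/14

Condition on the first draw. If first is green (prob 9/14), second-green has prob (11)/(16); if not (prob 5/14), it has prob 9/(16).
P = (9/14)·(11/16) + (5/14)·(9/16) = 9/14 ≈ 0.6429.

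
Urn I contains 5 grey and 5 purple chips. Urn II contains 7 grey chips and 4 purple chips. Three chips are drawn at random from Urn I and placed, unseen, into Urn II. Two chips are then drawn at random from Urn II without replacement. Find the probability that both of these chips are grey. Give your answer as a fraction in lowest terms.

Condition on how many of the transferred chips are grey (from Urn I: 5 grey of 10; then Urn II has 14 total).
  0 grey: C(5,0)C(5,3)/C(10,3) = 1/12; then P = C(7,2)/C(14,2) = 3/13
  1 grey: C(5,1)C(5,2)/C(10,3) = 5/12; then P = C(8,2)/C(14,2) = 4/13
  2 grey: C(5,2)C(5,1)/C(10,3) = 5/12; then P = C(9,2)/C(14,2) = 36/91
  3 grey: C(5,3)C(5,0)/C(10,3) = 1/12; then P = C(10,2)/C(14,2) = 45/91
P(both grey) = 193/546 ≈ 0.3535.

193/546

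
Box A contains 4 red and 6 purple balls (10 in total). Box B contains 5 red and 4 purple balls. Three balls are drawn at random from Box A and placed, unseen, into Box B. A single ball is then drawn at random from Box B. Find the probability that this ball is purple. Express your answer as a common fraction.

29/60

Condition on how many of the transferred balls are purple (from Box A: 6 purple of 10; then Box B has 12 total).
  0 purple: C(6,0)C(4,3)/C(10,3) = 1/30; then P = 4/12
  1 purple: C(6,1)C(4,2)/C(10,3) = 3/10; then P = 5/12
  2 purple: C(6,2)C(4,1)/C(10,3) = 1/2; then P = 6/12
  3 purple: C(6,3)C(4,0)/C(10,3) = 1/6; then P = 7/12
P(purple from Box B) = 29/60 ≈ 0.4833.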